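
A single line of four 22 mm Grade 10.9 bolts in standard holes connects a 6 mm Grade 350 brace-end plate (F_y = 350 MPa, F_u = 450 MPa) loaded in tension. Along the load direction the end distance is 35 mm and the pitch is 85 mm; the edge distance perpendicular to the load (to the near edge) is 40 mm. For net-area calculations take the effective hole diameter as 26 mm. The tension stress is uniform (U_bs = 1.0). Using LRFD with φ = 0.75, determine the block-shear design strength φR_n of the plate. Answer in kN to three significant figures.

Shear plane L_v = 35 + 3·85 = 290 mm; A_gv = 290 × 6 = 1740 mm².
A_nv = (290 − 3.5·26) × 6 = 1194 mm².
A_nt = (40 − 0.5·26) × 6 = 162 mm².
0.6 F_u A_nv = 322.4 kN; 0.6 F_y A_gv = 365.4 kN → shear rupture governs the shear term.
R_n = 322.4 + 1.0 × 450 × 162 / 1000 = 395.3 kN.
Design strength φR_n = 0.75 × 395.3 = 296 kN.

296 kN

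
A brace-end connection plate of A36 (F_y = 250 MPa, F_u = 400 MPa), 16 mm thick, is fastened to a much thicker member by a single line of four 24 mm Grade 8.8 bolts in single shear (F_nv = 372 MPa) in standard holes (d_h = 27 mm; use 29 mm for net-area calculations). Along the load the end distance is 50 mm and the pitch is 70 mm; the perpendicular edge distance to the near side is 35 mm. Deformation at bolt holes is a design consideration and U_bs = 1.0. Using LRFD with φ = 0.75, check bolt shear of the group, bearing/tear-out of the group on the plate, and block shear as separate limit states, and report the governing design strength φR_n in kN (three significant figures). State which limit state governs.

505 kN (bolt shear governs)

Bolt shear: A_b = π·24²/4 = 452.4 mm²; R_n = 372 × 452.4 × 4 × 1 / 1000 = 673.2 kN → 0.75 × 673.2 = 505 kN.
Bearing: edge l_c = 36.5, r_n = 280.3 kN; interior l_c = 43, r_n = 330.2 kN; R_n = 280.3 + 3·330.2 = 1271 kN → 953 kN.
Block shear: A_gv = 4160, A_nv = 2536, A_nt = 328 mm²; R_n = min(0.6F_uA_nv, 0.6F_yA_gv) + U_bs·F_u·A_nt = 739.8 kN → 555 kN.
Bolt shear governs: 505 kN.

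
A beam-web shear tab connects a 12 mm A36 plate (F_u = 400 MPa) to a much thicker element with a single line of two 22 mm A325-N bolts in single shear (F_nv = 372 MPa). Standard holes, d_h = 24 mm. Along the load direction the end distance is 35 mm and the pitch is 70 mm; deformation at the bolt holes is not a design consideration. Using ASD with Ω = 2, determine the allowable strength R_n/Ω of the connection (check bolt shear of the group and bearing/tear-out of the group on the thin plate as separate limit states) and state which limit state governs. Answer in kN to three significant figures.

141 kN (bolt shear governs)

Bolt shear: A_b = π·22²/4 = 380.1 mm²; R_n = 372 × 380.1 × 2 × 1 / 1000 = 282.8 kN → 282.8 / 2 = 141 kN.
Bearing (1.5 l_c t F_u ≤ 3.0 d t F_u): upper limit = 3.0·22·12·400 / 1000 = 316.8 kN.
  Edge l_c = 35 − 24/2 = 23 → r_n = 165.6 kN; interior l_c = 70 − 24 = 46 → r_n = 316.8 kN.
  R_n,bearing = 1·165.6 + 1·316.8 = 482.4 kN → 482.4 / 2 = 241 kN.
Bolt shear governs: 141 kN.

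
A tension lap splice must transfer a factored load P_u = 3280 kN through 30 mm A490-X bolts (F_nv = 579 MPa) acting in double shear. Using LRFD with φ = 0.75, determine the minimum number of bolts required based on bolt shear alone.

6 bolts

A_b = π·30²/4 = 706.9 mm².
Per-bolt design strength φR_n = 0.75 × 579 × 706.9 × 2 / 1000 = 613.9 kN.
n ≥ 3280 / 613.9 = 5.343 → use 6 bolts.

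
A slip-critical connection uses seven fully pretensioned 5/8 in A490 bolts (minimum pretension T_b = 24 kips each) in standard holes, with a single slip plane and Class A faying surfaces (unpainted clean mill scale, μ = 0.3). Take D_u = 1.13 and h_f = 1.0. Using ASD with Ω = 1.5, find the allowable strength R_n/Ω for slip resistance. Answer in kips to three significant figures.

38 kips

R_n = μ · D_u · h_f · T_b · n_s · n_b = 0.3 × 1.13 × 1.0 × 24 × 1 × 7 = 56.95 kips.
Allowable strength R_n/Ω = 56.95 / 1.5 = 38 kips.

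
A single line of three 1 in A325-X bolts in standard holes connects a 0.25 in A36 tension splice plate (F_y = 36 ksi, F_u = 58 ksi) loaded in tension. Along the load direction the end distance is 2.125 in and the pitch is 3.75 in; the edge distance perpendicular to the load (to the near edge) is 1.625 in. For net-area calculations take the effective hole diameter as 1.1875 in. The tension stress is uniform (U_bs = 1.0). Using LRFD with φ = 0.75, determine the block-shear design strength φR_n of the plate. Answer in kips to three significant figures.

Shear plane L_v = 2.125 + 2·3.75 = 9.625 in; A_gv = 9.625 × 0.25 = 2.406 in².
A_nv = (9.625 − 2.5·1.1875) × 0.25 = 1.664 in².
A_nt = (1.625 − 0.5·1.1875) × 0.25 = 0.2578 in².
0.6 F_u A_nv = 57.91 kips; 0.6 F_y A_gv = 51.97 kips → shear yielding governs the shear term.
R_n = 51.97 + 1.0 × 58 × 0.2578 = 66.93 kips.
Design strength φR_n = 0.75 × 66.93 = 50.2 kips.

50.2 kips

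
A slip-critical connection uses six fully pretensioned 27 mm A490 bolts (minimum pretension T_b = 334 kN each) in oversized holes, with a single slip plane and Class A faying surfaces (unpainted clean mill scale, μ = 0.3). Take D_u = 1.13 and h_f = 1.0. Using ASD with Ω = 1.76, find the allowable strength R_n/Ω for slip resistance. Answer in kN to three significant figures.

386 kN

R_n = μ · D_u · h_f · T_b · n_s · n_b = 0.3 × 1.13 × 1.0 × 334 × 1 × 6 = 679.4 kN.
Allowable strength R_n/Ω = 679.4 / 1.76 = 386 kN.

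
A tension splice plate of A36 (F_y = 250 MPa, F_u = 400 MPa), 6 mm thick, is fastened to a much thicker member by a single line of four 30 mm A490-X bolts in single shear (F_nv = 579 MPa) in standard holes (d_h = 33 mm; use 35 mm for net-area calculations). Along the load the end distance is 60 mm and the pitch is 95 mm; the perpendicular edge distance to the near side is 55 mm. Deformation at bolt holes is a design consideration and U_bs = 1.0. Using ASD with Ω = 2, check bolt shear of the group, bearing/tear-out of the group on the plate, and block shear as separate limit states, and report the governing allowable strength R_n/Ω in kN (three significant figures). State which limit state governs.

Bolt shear: A_b = π·30²/4 = 706.9 mm²; R_n = 579 × 706.9 × 4 × 1 / 1000 = 1637 kN → 1637 / 2 = 819 kN.
Bearing: edge l_c = 43.5, r_n = 125.3 kN; interior l_c = 62, r_n = 172.8 kN; R_n = 125.3 + 3·172.8 = 643.7 kN → 322 kN.
Block shear: A_gv = 2070, A_nv = 1335, A_nt = 225 mm²; R_n = min(0.6F_uA_nv, 0.6F_yA_gv) + U_bs·F_u·A_nt = 400.5 kN → 200 kN.
Block shear governs: 200 kN.

200 kN (block shear governs)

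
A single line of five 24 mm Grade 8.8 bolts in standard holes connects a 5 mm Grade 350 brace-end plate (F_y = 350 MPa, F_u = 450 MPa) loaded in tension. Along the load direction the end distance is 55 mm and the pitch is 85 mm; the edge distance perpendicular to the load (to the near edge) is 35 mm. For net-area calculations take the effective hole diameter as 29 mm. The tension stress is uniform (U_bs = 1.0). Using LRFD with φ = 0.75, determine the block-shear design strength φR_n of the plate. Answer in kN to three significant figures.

302 kN

Shear plane L_v = 55 + 4·85 = 395 mm; A_gv = 395 × 5 = 1975 mm².
A_nv = (395 − 4.5·29) × 5 = 1322 mm².
A_nt = (35 − 0.5·29) × 5 = 102.5 mm².
0.6 F_u A_nv = 357.1 kN; 0.6 F_y A_gv = 414.8 kN → shear rupture governs the shear term.
R_n = 357.1 + 1.0 × 450 × 102.5 / 1000 = 403.2 kN.
Design strength φR_n = 0.75 × 403.2 = 302 kN.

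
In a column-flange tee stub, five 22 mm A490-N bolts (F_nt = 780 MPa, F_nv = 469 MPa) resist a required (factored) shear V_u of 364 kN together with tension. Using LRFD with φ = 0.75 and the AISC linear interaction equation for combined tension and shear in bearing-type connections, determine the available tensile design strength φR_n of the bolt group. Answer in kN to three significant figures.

840 kN

A_b = π·22²/4 = 380.1 mm²; f_rv = 364 × 1000 / (5 × 380.1) = 191.5 MPa.
F'_nt = 1.3 F_nt − (F_nt / φF_nv) f_rv = 1.3·780 − (780/(0.75·469))·191.5 = 589.3 MPa, capped at F_nt → F'_nt = 589.3 MPa.
R_n = F'_nt · A_b · n = 589.3 × 380.1 × 5 / 1000 = 1120 kN.
Design strength φR_n = 0.75 × 1120 = 840 kN.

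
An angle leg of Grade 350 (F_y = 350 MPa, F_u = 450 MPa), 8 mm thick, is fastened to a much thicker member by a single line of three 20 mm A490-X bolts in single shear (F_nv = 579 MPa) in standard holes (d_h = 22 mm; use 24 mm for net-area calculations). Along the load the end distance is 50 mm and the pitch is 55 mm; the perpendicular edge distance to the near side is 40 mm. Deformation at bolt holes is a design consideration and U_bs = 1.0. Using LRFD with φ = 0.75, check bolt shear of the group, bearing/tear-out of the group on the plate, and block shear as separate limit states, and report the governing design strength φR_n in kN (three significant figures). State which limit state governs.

238 kN (block shear governs)

Bolt shear: A_b = π·20²/4 = 314.2 mm²; R_n = 579 × 314.2 × 3 × 1 / 1000 = 545.7 kN → 0.75 × 545.7 = 409 kN.
Bearing: edge l_c = 39, r_n = 168.5 kN; interior l_c = 33, r_n = 142.6 kN; R_n = 168.5 + 2·142.6 = 453.6 kN → 340 kN.
Block shear: A_gv = 1280, A_nv = 800, A_nt = 224 mm²; R_n = min(0.6F_uA_nv, 0.6F_yA_gv) + U_bs·F_u·A_nt = 316.8 kN → 238 kN.
Block shear governs: 238 kN.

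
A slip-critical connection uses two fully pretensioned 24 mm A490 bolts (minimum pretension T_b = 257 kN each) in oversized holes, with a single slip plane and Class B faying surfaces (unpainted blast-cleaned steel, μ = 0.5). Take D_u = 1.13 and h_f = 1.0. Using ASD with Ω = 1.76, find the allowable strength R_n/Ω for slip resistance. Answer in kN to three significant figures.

165 kN

R_n = μ · D_u · h_f · T_b · n_s · n_b = 0.5 × 1.13 × 1.0 × 257 × 1 × 2 = 290.4 kN.
Allowable strength R_n/Ω = 290.4 / 1.76 = 165 kN.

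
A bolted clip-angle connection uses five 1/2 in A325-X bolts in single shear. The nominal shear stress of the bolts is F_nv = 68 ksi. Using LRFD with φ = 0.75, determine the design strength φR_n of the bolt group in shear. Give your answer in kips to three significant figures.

50.1 kips

A_b = π × 0.5² / 4 = 0.1963 in².
R_n = F_nv · A_b · n · n_s = 68 × 0.1963 × 5 × 1 = 66.76 kips.
Design strength φR_n = 0.75 × 66.76 = 50.1 kips.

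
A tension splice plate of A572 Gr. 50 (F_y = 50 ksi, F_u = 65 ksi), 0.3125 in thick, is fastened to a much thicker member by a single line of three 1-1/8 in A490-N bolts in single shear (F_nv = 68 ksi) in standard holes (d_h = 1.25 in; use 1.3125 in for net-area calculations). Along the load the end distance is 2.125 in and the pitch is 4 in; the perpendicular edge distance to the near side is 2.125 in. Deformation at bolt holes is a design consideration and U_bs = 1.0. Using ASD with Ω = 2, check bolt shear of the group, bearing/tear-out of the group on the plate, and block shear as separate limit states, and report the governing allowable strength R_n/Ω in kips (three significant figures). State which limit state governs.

56.6 kips (block shear governs)

Bolt shear: A_b = π·1.125²/4 = 0.994 in²; R_n = 68 × 0.994 × 3 × 1 = 202.8 kips → 202.8 / 2 = 101 kips.
Bearing: edge l_c = 1.5, r_n = 36.56 kips; interior l_c = 2.75, r_n = 54.84 kips; R_n = 36.56 + 2·54.84 = 146.2 kips → 73.1 kips.
Block shear: A_gv = 3.164, A_nv = 2.139, A_nt = 0.459 in²; R_n = min(0.6F_uA_nv, 0.6F_yA_gv) + U_bs·F_u·A_nt = 113.2 kips → 56.6 kips.
Block shear governs: 56.6 kips.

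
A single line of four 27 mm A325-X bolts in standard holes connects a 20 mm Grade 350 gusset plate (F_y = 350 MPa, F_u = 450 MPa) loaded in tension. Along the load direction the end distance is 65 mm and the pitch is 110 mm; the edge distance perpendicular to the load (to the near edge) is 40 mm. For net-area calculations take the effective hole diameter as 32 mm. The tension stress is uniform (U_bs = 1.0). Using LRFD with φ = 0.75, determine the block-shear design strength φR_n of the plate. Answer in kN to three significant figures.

1310 kN

Shear plane L_v = 65 + 3·110 = 395 mm; A_gv = 395 × 20 = 7900 mm².
A_nv = (395 − 3.5·32) × 20 = 5660 mm².
A_nt = (40 − 0.5·32) × 20 = 480 mm².
0.6 F_u A_nv = 1528 kN; 0.6 F_y A_gv = 1659 kN → shear rupture governs the shear term.
R_n = 1528 + 1.0 × 450 × 480 / 1000 = 1744 kN.
Design strength φR_n = 0.75 × 1744 = 1310 kN.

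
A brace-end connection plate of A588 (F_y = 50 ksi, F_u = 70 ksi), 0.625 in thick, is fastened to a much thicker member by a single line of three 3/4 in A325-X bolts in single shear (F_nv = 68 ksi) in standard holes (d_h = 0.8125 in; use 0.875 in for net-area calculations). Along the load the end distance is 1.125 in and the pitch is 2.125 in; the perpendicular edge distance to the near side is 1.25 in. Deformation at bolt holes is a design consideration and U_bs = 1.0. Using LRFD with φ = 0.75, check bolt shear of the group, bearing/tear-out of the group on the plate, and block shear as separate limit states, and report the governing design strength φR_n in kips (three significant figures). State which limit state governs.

Bolt shear: A_b = π·0.75²/4 = 0.4418 in²; R_n = 68 × 0.4418 × 3 × 1 = 90.12 kips → 0.75 × 90.12 = 67.6 kips.
Bearing: edge l_c = 0.7188, r_n = 37.73 kips; interior l_c = 1.312, r_n = 68.91 kips; R_n = 37.73 + 2·68.91 = 175.5 kips → 132 kips.
Block shear: A_gv = 3.359, A_nv = 1.992, A_nt = 0.5078 in²; R_n = min(0.6F_uA_nv, 0.6F_yA_gv) + U_bs·F_u·A_nt = 119.2 kips → 89.4 kips.
Bolt shear governs: 67.6 kips.

67.6 kips (bolt shear governs)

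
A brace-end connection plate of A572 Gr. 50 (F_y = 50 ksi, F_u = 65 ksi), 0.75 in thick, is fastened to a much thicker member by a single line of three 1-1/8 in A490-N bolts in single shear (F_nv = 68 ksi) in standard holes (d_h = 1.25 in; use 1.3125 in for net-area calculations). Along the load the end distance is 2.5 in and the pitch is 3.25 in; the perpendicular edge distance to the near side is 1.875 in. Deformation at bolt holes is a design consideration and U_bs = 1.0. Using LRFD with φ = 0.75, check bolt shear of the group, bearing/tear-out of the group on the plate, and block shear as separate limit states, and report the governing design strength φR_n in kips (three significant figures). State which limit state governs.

Bolt shear: A_b = π·1.125²/4 = 0.994 in²; R_n = 68 × 0.994 × 3 × 1 = 202.8 kips → 0.75 × 202.8 = 152 kips.
Bearing: edge l_c = 1.875, r_n = 109.7 kips; interior l_c = 2, r_n = 117 kips; R_n = 109.7 + 2·117 = 343.7 kips → 258 kips.
Block shear: A_gv = 6.75, A_nv = 4.289, A_nt = 0.9141 in²; R_n = min(0.6F_uA_nv, 0.6F_yA_gv) + U_bs·F_u·A_nt = 226.7 kips → 170 kips.
Bolt shear governs: 152 kips.

152 kips (bolt shear governs)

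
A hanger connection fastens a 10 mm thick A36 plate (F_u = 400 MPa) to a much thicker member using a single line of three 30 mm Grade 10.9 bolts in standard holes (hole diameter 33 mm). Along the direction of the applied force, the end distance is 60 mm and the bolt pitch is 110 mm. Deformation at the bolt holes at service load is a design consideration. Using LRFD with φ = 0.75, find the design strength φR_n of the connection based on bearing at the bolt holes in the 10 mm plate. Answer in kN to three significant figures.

589 kN

Per bolt r_n = 1.2 l_c t F_u ≤ 2.4 d t F_u; upper limit = 2.4 × 30 × 10 × 400 / 1000 = 288 kN.
Edge bolt: l_c = 60 − 33/2 = 43.5 mm → 1.2 × 43.5 × 10 × 400 / 1000 = 208.8 → r_n = 208.8 kN.
Interior bolts: l_c = 110 − 33 = 77 mm → 1.2 × 77 × 10 × 400 / 1000 = 369.6 → r_n = 288 kN.
R_n = 1 × 208.8 + 2 × 288 = 784.8 kN.
Design strength φR_n = 0.75 × 784.8 = 589 kN.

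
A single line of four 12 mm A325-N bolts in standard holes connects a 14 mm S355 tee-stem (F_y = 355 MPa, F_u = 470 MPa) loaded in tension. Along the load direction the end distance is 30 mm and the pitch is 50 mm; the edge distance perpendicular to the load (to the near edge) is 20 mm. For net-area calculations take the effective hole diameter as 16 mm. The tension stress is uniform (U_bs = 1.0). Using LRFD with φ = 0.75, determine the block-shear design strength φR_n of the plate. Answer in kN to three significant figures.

426 kN

Shear plane L_v = 30 + 3·50 = 180 mm; A_gv = 180 × 14 = 2520 mm².
A_nv = (180 − 3.5·16) × 14 = 1736 mm².
A_nt = (20 − 0.5·16) × 14 = 168 mm².
0.6 F_u A_nv = 489.6 kN; 0.6 F_y A_gv = 536.8 kN → shear rupture governs the shear term.
R_n = 489.6 + 1.0 × 470 × 168 / 1000 = 568.5 kN.
Design strength φR_n = 0.75 × 568.5 = 426 kN.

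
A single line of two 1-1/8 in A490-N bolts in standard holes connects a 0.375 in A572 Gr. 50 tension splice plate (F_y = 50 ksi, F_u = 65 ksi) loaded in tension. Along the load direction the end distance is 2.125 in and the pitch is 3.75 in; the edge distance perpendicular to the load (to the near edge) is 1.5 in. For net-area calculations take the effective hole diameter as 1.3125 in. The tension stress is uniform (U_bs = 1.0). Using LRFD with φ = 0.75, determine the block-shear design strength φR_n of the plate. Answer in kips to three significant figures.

Shear plane L_v = 2.125 + 1·3.75 = 5.875 in; A_gv = 5.875 × 0.375 = 2.203 in².
A_nv = (5.875 − 1.5·1.3125) × 0.375 = 1.465 in².
A_nt = (1.5 − 0.5·1.3125) × 0.375 = 0.3164 in².
0.6 F_u A_nv = 57.13 kips; 0.6 F_y A_gv = 66.09 kips → shear rupture governs the shear term.
R_n = 57.13 + 1.0 × 65 × 0.3164 = 77.7 kips.
Design strength φR_n = 0.75 × 77.7 = 58.3 kips.

58.3 kips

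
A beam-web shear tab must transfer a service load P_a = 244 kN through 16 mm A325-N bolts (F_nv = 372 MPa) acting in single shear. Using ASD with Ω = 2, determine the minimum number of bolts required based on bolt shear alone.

A_b = π·16²/4 = 201.1 mm².
Per-bolt allowable strength R_n/Ω = 372 × 201.1 × 1 / 1000 / 2 = 37.4 kN.
n ≥ 244 / 37.4 = 6.524 → use 7 bolts.

7 bolts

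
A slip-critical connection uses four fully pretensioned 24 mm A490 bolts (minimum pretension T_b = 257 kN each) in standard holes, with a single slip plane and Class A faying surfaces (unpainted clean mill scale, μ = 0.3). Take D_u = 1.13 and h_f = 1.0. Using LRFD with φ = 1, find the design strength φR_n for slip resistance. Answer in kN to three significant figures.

348 kN

R_n = μ · D_u · h_f · T_b · n_s · n_b = 0.3 × 1.13 × 1.0 × 257 × 1 × 4 = 348.5 kN.
Design strength φR_n = 1 × 348.5 = 348 kN.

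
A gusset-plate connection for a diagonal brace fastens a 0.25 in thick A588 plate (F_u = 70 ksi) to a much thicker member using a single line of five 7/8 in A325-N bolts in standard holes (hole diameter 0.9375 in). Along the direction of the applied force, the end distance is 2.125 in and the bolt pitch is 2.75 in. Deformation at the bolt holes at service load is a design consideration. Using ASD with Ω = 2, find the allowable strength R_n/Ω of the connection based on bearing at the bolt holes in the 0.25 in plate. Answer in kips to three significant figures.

Per bolt r_n = 1.2 l_c t F_u ≤ 2.4 d t F_u; upper limit = 2.4 × 0.875 × 0.25 × 70 = 36.75 kips.
Edge bolt: l_c = 2.125 − 0.9375/2 = 1.656 in → 1.2 × 1.656 × 0.25 × 70 = 34.78 → r_n = 34.78 kips.
Interior bolts: l_c = 2.75 − 0.9375 = 1.812 in → 1.2 × 1.812 × 0.25 × 70 = 38.06 → r_n = 36.75 kips.
R_n = 1 × 34.78 + 4 × 36.75 = 181.8 kips.
Allowable strength R_n/Ω = 181.8 / 2 = 90.9 kips.

90.9 kips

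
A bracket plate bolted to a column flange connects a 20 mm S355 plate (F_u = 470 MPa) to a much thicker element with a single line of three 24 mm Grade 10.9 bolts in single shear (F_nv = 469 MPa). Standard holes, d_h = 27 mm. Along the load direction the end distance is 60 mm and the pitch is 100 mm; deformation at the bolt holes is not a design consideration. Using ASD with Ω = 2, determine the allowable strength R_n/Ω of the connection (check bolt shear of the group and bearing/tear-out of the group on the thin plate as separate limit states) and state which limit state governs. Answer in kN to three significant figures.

318 kN (bolt shear governs)

Bolt shear: A_b = π·24²/4 = 452.4 mm²; R_n = 469 × 452.4 × 3 × 1 / 1000 = 636.5 kN → 636.5 / 2 = 318 kN.
Bearing (1.5 l_c t F_u ≤ 3.0 d t F_u): upper limit = 3.0·24·20·470 / 1000 = 676.8 kN.
  Edge l_c = 60 − 27/2 = 46.5 → r_n = 655.6 kN; interior l_c = 100 − 27 = 73 → r_n = 676.8 kN.
  R_n,bearing = 1·655.6 + 2·676.8 = 2009 kN → 2009 / 2 = 1000 kN.
Bolt shear governs: 318 kN.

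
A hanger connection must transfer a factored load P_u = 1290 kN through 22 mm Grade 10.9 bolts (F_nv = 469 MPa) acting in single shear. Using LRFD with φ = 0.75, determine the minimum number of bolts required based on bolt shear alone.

A_b = π·22²/4 = 380.1 mm².
Per-bolt design strength φR_n = 0.75 × 469 × 380.1 × 1 / 1000 = 133.7 kN.
n ≥ 1290 / 133.7 = 9.648 → use 10 bolts.

10 bolts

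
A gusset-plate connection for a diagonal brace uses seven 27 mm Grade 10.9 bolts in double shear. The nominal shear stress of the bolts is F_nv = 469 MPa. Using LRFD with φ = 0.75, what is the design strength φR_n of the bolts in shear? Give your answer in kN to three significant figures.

2820 kN

A_b = π × 27² / 4 = 572.6 mm².
R_n = F_nv · A_b · n · n_s = 469 × 572.6 × 7 × 2 / 1000 = 3759 kN.
Design strength φR_n = 0.75 × 3759 = 2820 kN.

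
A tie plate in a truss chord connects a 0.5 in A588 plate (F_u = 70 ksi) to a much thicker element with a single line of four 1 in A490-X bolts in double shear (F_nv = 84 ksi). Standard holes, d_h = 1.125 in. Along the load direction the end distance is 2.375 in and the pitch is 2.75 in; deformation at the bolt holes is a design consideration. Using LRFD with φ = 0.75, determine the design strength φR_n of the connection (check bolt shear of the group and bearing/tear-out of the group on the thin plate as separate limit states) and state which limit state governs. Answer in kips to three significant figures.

Bolt shear: A_b = π·1²/4 = 0.7854 in²; R_n = 84 × 0.7854 × 4 × 2 = 527.8 kips → 0.75 × 527.8 = 396 kips.
Bearing (1.2 l_c t F_u ≤ 2.4 d t F_u): upper limit = 2.4·1·0.5·70 = 84 kips.
  Edge l_c = 2.375 − 1.125/2 = 1.812 → r_n = 76.12 kips; interior l_c = 2.75 − 1.125 = 1.625 → r_n = 68.25 kips.
  R_n,bearing = 1·76.12 + 3·68.25 = 280.9 kips → 0.75 × 280.9 = 211 kips.
Bearing governs: 211 kips.

211 kips (bearing governs)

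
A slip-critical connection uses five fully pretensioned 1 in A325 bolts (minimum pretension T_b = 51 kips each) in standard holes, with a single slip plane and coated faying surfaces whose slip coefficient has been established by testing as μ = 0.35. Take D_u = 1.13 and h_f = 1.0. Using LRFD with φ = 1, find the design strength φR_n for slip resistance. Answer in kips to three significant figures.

101 kips

R_n = μ · D_u · h_f · T_b · n_s · n_b = 0.35 × 1.13 × 1.0 × 51 × 1 × 5 = 100.9 kips.
Design strength φR_n = 1 × 100.9 = 101 kips.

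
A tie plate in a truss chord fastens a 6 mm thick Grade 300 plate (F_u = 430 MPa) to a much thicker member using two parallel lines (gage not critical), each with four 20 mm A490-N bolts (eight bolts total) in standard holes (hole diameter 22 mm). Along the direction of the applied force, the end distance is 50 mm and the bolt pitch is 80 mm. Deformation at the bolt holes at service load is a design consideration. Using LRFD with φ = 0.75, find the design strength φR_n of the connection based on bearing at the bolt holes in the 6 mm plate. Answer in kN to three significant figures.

Per bolt r_n = 1.2 l_c t F_u ≤ 2.4 d t F_u; upper limit = 2.4 × 20 × 6 × 430 / 1000 = 123.8 kN.
Edge bolt: l_c = 50 − 22/2 = 39 mm → 1.2 × 39 × 6 × 430 / 1000 = 120.7 → r_n = 120.7 kN.
Interior bolts: l_c = 80 − 22 = 58 mm → 1.2 × 58 × 6 × 430 / 1000 = 179.6 → r_n = 123.8 kN.
R_n = 2 × 120.7 + 6 × 123.8 = 984.5 kN.
Design strength φR_n = 0.75 × 984.5 = 738 kN.

738 kN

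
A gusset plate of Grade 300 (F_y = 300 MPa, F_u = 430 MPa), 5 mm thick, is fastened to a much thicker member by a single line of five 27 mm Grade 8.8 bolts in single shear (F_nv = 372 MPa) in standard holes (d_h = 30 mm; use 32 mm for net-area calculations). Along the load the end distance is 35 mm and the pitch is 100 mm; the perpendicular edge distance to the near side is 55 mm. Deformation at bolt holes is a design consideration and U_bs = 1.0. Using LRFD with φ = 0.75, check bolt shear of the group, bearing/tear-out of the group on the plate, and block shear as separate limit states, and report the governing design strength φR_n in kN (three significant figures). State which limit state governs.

Bolt shear: A_b = π·27²/4 = 572.6 mm²; R_n = 372 × 572.6 × 5 × 1 / 1000 = 1065 kN → 0.75 × 1065 = 799 kN.
Bearing: edge l_c = 20, r_n = 51.6 kN; interior l_c = 70, r_n = 139.3 kN; R_n = 51.6 + 4·139.3 = 608.9 kN → 457 kN.
Block shear: A_gv = 2175, A_nv = 1455, A_nt = 195 mm²; R_n = min(0.6F_uA_nv, 0.6F_yA_gv) + U_bs·F_u·A_nt = 459.2 kN → 344 kN.
Block shear governs: 344 kN.

344 kN (block shear governs)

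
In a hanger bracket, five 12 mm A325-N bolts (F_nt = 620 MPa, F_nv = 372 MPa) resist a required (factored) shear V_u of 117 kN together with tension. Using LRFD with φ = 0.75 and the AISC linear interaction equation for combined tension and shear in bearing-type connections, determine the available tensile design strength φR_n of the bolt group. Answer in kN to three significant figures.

A_b = π·12²/4 = 113.1 mm²; f_rv = 117 × 1000 / (5 × 113.1) = 206.9 MPa.
F'_nt = 1.3 F_nt − (F_nt / φF_nv) f_rv = 1.3·620 − (620/(0.75·372))·206.9 = 346.2 MPa, capped at F_nt → F'_nt = 346.2 MPa.
R_n = F'_nt · A_b · n = 346.2 × 113.1 × 5 / 1000 = 195.8 kN.
Design strength φR_n = 0.75 × 195.8 = 147 kN.

147 kN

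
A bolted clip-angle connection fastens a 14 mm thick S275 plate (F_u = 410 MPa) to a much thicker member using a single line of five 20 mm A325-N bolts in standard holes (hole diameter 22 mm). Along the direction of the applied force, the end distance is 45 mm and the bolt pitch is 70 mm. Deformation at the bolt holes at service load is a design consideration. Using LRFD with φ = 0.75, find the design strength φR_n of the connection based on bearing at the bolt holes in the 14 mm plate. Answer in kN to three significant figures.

1000 kN

Per bolt r_n = 1.2 l_c t F_u ≤ 2.4 d t F_u; upper limit = 2.4 × 20 × 14 × 410 / 1000 = 275.5 kN.
Edge bolt: l_c = 45 − 22/2 = 34 mm → 1.2 × 34 × 14 × 410 / 1000 = 234.2 → r_n = 234.2 kN.
Interior bolts: l_c = 70 − 22 = 48 mm → 1.2 × 48 × 14 × 410 / 1000 = 330.6 → r_n = 275.5 kN.
R_n = 1 × 234.2 + 4 × 275.5 = 1336 kN.
Design strength φR_n = 0.75 × 1336 = 1000 kN.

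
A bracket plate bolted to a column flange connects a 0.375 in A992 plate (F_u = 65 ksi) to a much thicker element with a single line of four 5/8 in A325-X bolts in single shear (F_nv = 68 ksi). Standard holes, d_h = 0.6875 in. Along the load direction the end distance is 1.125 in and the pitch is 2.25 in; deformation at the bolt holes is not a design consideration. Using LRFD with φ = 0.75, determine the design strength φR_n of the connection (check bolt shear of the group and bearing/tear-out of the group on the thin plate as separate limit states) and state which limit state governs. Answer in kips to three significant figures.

Bolt shear: A_b = π·0.625²/4 = 0.3068 in²; R_n = 68 × 0.3068 × 4 × 1 = 83.45 kips → 0.75 × 83.45 = 62.6 kips.
Bearing (1.5 l_c t F_u ≤ 3.0 d t F_u): upper limit = 3.0·0.625·0.375·65 = 45.7 kips.
  Edge l_c = 1.125 − 0.6875/2 = 0.7812 → r_n = 28.56 kips; interior l_c = 2.25 − 0.6875 = 1.562 → r_n = 45.7 kips.
  R_n,bearing = 1·28.56 + 3·45.7 = 165.7 kips → 0.75 × 165.7 = 124 kips.
Bolt shear governs: 62.6 kips.

62.6 kips (bolt shear governs)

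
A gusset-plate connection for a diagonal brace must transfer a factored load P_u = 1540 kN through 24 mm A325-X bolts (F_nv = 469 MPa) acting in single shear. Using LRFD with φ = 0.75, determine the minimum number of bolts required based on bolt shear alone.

A_b = π·24²/4 = 452.4 mm².
Per-bolt design strength φR_n = 0.75 × 469 × 452.4 × 1 / 1000 = 159.1 kN.
n ≥ 1540 / 159.1 = 9.678 → use 10 bolts.

10 bolts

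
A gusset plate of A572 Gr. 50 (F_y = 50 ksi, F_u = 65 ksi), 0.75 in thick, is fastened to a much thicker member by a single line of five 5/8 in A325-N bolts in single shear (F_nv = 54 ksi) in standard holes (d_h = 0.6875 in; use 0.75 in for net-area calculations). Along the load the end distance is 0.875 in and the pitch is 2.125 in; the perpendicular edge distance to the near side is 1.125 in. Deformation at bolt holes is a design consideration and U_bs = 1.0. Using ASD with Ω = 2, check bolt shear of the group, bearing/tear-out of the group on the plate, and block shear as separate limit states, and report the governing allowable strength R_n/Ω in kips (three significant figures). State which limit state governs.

41.4 kips (bolt shear governs)

Bolt shear: A_b = π·0.625²/4 = 0.3068 in²; R_n = 54 × 0.3068 × 5 × 1 = 82.83 kips → 82.83 / 2 = 41.4 kips.
Bearing: edge l_c = 0.5312, r_n = 31.08 kips; interior l_c = 1.438, r_n = 73.12 kips; R_n = 31.08 + 4·73.12 = 323.6 kips → 162 kips.
Block shear: A_gv = 7.031, A_nv = 4.5, A_nt = 0.5625 in²; R_n = min(0.6F_uA_nv, 0.6F_yA_gv) + U_bs·F_u·A_nt = 212.1 kips → 106 kips.
Bolt shear governs: 41.4 kips.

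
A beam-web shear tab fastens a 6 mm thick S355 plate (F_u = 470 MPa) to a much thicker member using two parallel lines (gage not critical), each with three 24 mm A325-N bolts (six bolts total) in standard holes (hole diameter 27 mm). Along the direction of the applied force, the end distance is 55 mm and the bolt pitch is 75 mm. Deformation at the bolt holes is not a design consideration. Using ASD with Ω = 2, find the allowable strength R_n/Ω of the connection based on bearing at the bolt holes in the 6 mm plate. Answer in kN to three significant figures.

582 kN

Per bolt r_n = 1.5 l_c t F_u ≤ 3.0 d t F_u; upper limit = 3.0 × 24 × 6 × 470 / 1000 = 203 kN.
Edge bolt: l_c = 55 − 27/2 = 41.5 mm → 1.5 × 41.5 × 6 × 470 / 1000 = 175.5 → r_n = 175.5 kN.
Interior bolts: l_c = 75 − 27 = 48 mm → 1.5 × 48 × 6 × 470 / 1000 = 203 → r_n = 203 kN.
R_n = 2 × 175.5 + 4 × 203 = 1163 kN.
Allowable strength R_n/Ω = 1163 / 2 = 582 kN.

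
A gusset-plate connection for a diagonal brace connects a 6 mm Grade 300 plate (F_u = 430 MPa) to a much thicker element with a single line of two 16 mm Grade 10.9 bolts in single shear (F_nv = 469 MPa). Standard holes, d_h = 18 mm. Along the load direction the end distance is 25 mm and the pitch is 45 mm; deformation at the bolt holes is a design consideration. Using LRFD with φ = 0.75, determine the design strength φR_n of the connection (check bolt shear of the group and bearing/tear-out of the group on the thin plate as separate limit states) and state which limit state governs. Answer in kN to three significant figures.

99.8 kN (bearing governs)

Bolt shear: A_b = π·16²/4 = 201.1 mm²; R_n = 469 × 201.1 × 2 × 1 / 1000 = 188.6 kN → 0.75 × 188.6 = 141 kN.
Bearing (1.2 l_c t F_u ≤ 2.4 d t F_u): upper limit = 2.4·16·6·430 / 1000 = 99.07 kN.
  Edge l_c = 25 − 18/2 = 16 → r_n = 49.54 kN; interior l_c = 45 − 18 = 27 → r_n = 83.59 kN.
  R_n,bearing = 1·49.54 + 1·83.59 = 133.1 kN → 0.75 × 133.1 = 99.8 kN.
Bearing governs: 99.8 kN.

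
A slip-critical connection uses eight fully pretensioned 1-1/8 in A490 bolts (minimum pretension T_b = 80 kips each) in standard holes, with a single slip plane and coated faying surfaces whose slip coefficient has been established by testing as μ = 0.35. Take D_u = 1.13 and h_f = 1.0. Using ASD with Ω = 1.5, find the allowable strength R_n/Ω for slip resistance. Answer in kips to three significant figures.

169 kips

R_n = μ · D_u · h_f · T_b · n_s · n_b = 0.35 × 1.13 × 1.0 × 80 × 1 × 8 = 253.1 kips.
Allowable strength R_n/Ω = 253.1 / 1.5 = 169 kips.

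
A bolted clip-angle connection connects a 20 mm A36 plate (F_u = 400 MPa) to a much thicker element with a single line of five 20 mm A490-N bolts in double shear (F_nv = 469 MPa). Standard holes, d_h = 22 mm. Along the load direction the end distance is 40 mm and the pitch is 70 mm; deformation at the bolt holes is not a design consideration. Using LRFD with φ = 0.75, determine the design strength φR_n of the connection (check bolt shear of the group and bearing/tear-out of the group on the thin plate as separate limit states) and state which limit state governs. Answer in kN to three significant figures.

Bolt shear: A_b = π·20²/4 = 314.2 mm²; R_n = 469 × 314.2 × 5 × 2 / 1000 = 1473 kN → 0.75 × 1473 = 1110 kN.
Bearing (1.5 l_c t F_u ≤ 3.0 d t F_u): upper limit = 3.0·20·20·400 / 1000 = 480 kN.
  Edge l_c = 40 − 22/2 = 29 → r_n = 348 kN; interior l_c = 70 − 22 = 48 → r_n = 480 kN.
  R_n,bearing = 1·348 + 4·480 = 2268 kN → 0.75 × 2268 = 1700 kN.
Bolt shear governs: 1110 kN.

1110 kN (bolt shear governs)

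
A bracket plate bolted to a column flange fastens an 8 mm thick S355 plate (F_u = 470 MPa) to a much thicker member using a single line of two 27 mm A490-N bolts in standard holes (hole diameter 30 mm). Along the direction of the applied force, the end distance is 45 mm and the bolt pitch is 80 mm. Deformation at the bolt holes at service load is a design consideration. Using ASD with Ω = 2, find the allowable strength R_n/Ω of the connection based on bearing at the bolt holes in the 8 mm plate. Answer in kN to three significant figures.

180 kN

Per bolt r_n = 1.2 l_c t F_u ≤ 2.4 d t F_u; upper limit = 2.4 × 27 × 8 × 470 / 1000 = 243.6 kN.
Edge bolt: l_c = 45 − 30/2 = 30 mm → 1.2 × 30 × 8 × 470 / 1000 = 135.4 → r_n = 135.4 kN.
Interior bolts: l_c = 80 − 30 = 50 mm → 1.2 × 50 × 8 × 470 / 1000 = 225.6 → r_n = 225.6 kN.
R_n = 1 × 135.4 + 1 × 225.6 = 361 kN.
Allowable strength R_n/Ω = 361 / 2 = 180 kN.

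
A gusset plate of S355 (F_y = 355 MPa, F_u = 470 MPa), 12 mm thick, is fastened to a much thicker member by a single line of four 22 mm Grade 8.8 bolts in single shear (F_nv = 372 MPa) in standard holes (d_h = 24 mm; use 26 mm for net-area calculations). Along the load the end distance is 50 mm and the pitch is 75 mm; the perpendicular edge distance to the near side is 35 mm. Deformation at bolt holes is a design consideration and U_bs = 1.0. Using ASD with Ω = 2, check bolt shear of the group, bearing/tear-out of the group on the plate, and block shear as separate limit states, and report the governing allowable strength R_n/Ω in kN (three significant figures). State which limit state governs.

283 kN (bolt shear governs)

Bolt shear: A_b = π·22²/4 = 380.1 mm²; R_n = 372 × 380.1 × 4 × 1 / 1000 = 565.6 kN → 565.6 / 2 = 283 kN.
Bearing: edge l_c = 38, r_n = 257.2 kN; interior l_c = 51, r_n = 297.8 kN; R_n = 257.2 + 3·297.8 = 1151 kN → 575 kN.
Block shear: A_gv = 3300, A_nv = 2208, A_nt = 264 mm²; R_n = min(0.6F_uA_nv, 0.6F_yA_gv) + U_bs·F_u·A_nt = 746.7 kN → 373 kN.
Bolt shear governs: 283 kN.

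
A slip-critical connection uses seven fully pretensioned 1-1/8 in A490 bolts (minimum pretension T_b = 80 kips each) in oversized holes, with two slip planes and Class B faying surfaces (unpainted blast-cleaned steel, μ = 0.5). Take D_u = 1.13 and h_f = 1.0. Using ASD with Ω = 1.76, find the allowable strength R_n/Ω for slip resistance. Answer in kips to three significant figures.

R_n = μ · D_u · h_f · T_b · n_s · n_b = 0.5 × 1.13 × 1.0 × 80 × 2 × 7 = 632.8 kips.
Allowable strength R_n/Ω = 632.8 / 1.76 = 360 kips.

360 kips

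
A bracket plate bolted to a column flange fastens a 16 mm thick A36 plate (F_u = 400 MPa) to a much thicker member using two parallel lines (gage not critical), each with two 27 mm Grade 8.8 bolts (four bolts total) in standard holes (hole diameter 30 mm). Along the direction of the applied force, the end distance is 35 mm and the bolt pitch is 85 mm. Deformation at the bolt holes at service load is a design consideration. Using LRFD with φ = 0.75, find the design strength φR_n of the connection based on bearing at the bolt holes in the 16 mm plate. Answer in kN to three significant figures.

852 kN

Per bolt r_n = 1.2 l_c t F_u ≤ 2.4 d t F_u; upper limit = 2.4 × 27 × 16 × 400 / 1000 = 414.7 kN.
Edge bolt: l_c = 35 − 30/2 = 20 mm → 1.2 × 20 × 16 × 400 / 1000 = 153.6 → r_n = 153.6 kN.
Interior bolts: l_c = 85 − 30 = 55 mm → 1.2 × 55 × 16 × 400 / 1000 = 422.4 → r_n = 414.7 kN.
R_n = 2 × 153.6 + 2 × 414.7 = 1137 kN.
Design strength φR_n = 0.75 × 1137 = 852 kN.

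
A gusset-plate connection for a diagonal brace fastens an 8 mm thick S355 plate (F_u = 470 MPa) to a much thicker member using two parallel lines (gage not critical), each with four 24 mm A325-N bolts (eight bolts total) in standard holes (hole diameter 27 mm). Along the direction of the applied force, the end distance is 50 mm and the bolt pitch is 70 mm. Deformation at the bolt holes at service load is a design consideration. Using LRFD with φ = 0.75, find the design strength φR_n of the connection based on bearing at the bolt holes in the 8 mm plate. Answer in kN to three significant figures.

Per bolt r_n = 1.2 l_c t F_u ≤ 2.4 d t F_u; upper limit = 2.4 × 24 × 8 × 470 / 1000 = 216.6 kN.
Edge bolt: l_c = 50 − 27/2 = 36.5 mm → 1.2 × 36.5 × 8 × 470 / 1000 = 164.7 → r_n = 164.7 kN.
Interior bolts: l_c = 70 − 27 = 43 mm → 1.2 × 43 × 8 × 470 / 1000 = 194 → r_n = 194 kN.
R_n = 2 × 164.7 + 6 × 194 = 1493 kN.
Design strength φR_n = 0.75 × 1493 = 1120 kN.

1120 kN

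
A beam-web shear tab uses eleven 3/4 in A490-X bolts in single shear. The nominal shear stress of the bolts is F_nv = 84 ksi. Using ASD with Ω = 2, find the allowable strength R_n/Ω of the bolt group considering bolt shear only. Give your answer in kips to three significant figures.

A_b = π × 0.75² / 4 = 0.4418 in².
R_n = F_nv · A_b · n · n_s = 84 × 0.4418 × 11 × 1 = 408.2 kips.
Allowable strength R_n/Ω = 408.2 / 2 = 204 kips.

204 kips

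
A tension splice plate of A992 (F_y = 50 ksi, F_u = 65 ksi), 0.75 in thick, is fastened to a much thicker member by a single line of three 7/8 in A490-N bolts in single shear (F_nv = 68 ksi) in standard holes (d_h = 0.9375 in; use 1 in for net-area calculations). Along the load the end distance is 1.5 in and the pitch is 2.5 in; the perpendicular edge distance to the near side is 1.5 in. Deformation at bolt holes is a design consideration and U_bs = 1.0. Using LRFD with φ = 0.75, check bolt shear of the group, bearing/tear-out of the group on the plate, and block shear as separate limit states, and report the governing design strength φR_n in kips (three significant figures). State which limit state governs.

92 kips (bolt shear governs)

Bolt shear: A_b = π·0.875²/4 = 0.6013 in²; R_n = 68 × 0.6013 × 3 × 1 = 122.7 kips → 0.75 × 122.7 = 92 kips.
Bearing: edge l_c = 1.031, r_n = 60.33 kips; interior l_c = 1.562, r_n = 91.41 kips; R_n = 60.33 + 2·91.41 = 243.1 kips → 182 kips.
Block shear: A_gv = 4.875, A_nv = 3, A_nt = 0.75 in²; R_n = min(0.6F_uA_nv, 0.6F_yA_gv) + U_bs·F_u·A_nt = 165.8 kips → 124 kips.
Bolt shear governs: 92 kips.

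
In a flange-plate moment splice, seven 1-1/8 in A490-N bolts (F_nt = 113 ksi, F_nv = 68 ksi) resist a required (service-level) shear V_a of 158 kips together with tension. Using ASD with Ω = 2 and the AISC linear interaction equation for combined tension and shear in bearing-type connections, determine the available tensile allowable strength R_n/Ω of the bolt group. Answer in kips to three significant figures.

249 kips

A_b = π·1.125²/4 = 0.994 in²; f_rv = 158 / (7 × 0.994) = 22.71 ksi.
F'_nt = 1.3 F_nt − (Ω F_nt / F_nv) f_rv = 1.3·113 − (2·113/68)·22.71 = 71.43 ksi, capped at F_nt → F'_nt = 71.43 ksi.
R_n = F'_nt · A_b · n = 71.43 × 0.994 × 7 = 497 kips.
Allowable strength R_n/Ω = 497 / 2 = 249 kips.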